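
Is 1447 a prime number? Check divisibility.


Check divisors up to sqrt(1447) = 38.0395
No divisors found.
1447 is prime.

Yes, 1447 is prime


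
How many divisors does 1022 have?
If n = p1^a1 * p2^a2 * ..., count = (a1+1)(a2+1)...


1022 = 2^1 × 7^1 × 73^1
d(1022) = (1+1) × (1+1) × (1+1) = 8

8 divisors


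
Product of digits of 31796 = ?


3 × 1 × 7 × 9 × 6 = 1134


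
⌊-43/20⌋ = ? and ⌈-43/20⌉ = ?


-43/20 = -2.1500
floor = -3
ceil = -2

floor = -3, ceil = -2


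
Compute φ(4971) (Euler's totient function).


4971 = 3 × 1657
Prime factors: 3, 1657
φ(4971) = 4971 × (1-1/3) × (1-1/1657)
= 4971 × 2/3 × 1656/1657 = 3312

φ(4971) = 3312


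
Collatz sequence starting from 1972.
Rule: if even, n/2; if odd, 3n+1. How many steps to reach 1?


1972 → 986 → 493 → 1480 → 740 → 370 → 185 → 556 → 278 → 139 → 418 → 209 → 628 → 314 → 157 → 472 → 236 → 118 → 59 → 178 → 89 → 268 → 134 → 67 → 202 → 101 → 304 → 152 → 76 → 38 → 19 → 58 → 29 → 88 → 44 → 22 → 11 → 34 → 17 → 52 → 26 → 13 → 40 → 20 → 10 → 5 → 16 → 8 → 4 → 2 → 1
Total steps = 50

50 steps


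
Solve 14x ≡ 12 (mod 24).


GCD(14, 24) = 2 divides 12
Divide: 7x ≡ 6 (mod 12)
x ≡ 6 (mod 12)


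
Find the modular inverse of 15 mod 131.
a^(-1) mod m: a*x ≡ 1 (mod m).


Use the extended Euclidean algorithm on (131, 15); each row r = 131*s + 15*t:
r=131, s=1, t=0
r=15, s=0, t=1
q=8: r=11, s=1, t=-8   [131*(1) + 15*(-8) = 11]
q=1: r=4, s=-1, t=9   [131*(-1) + 15*(9) = 4]
q=2: r=3, s=3, t=-26   [131*(3) + 15*(-26) = 3]
q=1: r=1, s=-4, t=35   [131*(-4) + 15*(35) = 1]
q=3: r=0, s=15, t=-131   [131*(15) + 15*(-131) = 0]
GCD = 1 with t = 35, so 15*(35) ≡ 1 (mod 131)
Inverse = 35 mod 131 = 35
Check: 15 * 35 = 525 ≡ 1 (mod 131)

15^(-1) ≡ 35 (mod 131)


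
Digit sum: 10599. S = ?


1 + 0 + 5 + 9 + 9 = 24


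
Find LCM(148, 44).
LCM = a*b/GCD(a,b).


GCD(148, 44) = 4
LCM = 148*44/4 = 6512/4 = 1628

LCM = 1628


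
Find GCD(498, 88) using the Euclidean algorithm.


498 = 5 * 88 + 58
88 = 1 * 58 + 30
58 = 1 * 30 + 28
30 = 1 * 28 + 2
28 = 14 * 2 + 0
GCD = 2


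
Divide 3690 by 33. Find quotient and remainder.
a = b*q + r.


3690 = 33 * 111 + 27
Check: 3663 + 27 = 3690

q = 111, r = 27


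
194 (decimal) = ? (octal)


194 (base 10) = 194 (decimal)
194 (decimal) = 302 (base 8)


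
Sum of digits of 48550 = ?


4 + 8 + 5 + 5 + 0 = 22


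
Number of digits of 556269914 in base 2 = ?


556269914 in base 2 = 100001001010000000000101011010
Number of digits = 30

30 digits (base 2)


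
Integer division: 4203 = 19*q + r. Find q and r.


4203 = 19 * 221 + 4
Check: 4199 + 4 = 4203

q = 221, r = 4


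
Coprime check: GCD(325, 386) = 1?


Euclidean algorithm:
386 = 1 * 325 + 61
325 = 5 * 61 + 20
61 = 3 * 20 + 1
20 = 20 * 1 + 0
GCD(325, 386) = 1

Yes, coprime (GCD = 1)


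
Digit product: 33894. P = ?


3 × 3 × 8 × 9 × 4 = 2592


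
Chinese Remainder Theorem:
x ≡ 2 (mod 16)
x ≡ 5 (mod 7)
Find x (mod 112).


M = 16*7 = 112
M1 = M/16 = 7, M2 = M/7 = 16
M1^(-1) mod 16 = 7, M2^(-1) mod 7 = 4
x = 2*7*7 + 5*16*4 = 418
418 mod 112 = 82
Check: 82 mod 16 = 2 ✓, 82 mod 7 = 5 ✓

x ≡ 82 (mod 112)


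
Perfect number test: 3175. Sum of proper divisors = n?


Proper divisors of 3175: 1, 5, 25, 127, 635
Sum = 1 + 5 + 25 + 127 + 635 = 793

No, 3175 is not perfect (793 ≠ 3175)


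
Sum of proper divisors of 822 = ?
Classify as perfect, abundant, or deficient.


Proper divisors: 1, 2, 3, 6, 137, 274, 411
Sum = 1 + 2 + 3 + 6 + 137 + 274 + 411 = 834
834 > 822 → abundant

s(822) = 834 (abundant)


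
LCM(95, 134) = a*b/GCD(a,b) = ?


GCD(95, 134) = 1
LCM = 95*134/1 = 12730/1 = 12730

LCM = 12730


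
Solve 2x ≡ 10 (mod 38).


GCD(2, 38) = 2 divides 10
Divide: 1x ≡ 5 (mod 19)
x ≡ 5 (mod 19)


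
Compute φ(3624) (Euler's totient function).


3624 = 2^3 × 3 × 151
Prime factors: 2, 3, 151
φ(3624) = 3624 × (1-1/2) × (1-1/3) × (1-1/151)
= 3624 × 1/2 × 2/3 × 150/151 = 1200

φ(3624) = 1200


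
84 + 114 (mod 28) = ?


84 + 114 = 198
198 mod 28 = 2


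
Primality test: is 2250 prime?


2250 / 2 = 1125 (exact division)
2250 is NOT prime.

No, 2250 is not prime


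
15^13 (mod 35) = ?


15^1 mod 35 = 15
15^2 mod 35 = 15
15^3 mod 35 = 15
15^4 mod 35 = 15
15^5 mod 35 = 15
15^6 mod 35 = 15
15^7 mod 35 = 15
15^8 mod 35 = 15
15^9 mod 35 = 15
15^10 mod 35 = 15
15^11 mod 35 = 15
15^12 mod 35 = 15
15^13 mod 35 = 15


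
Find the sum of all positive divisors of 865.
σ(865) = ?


Divisors of 865: 1, 5, 173, 865
Sum = 1 + 5 + 173 + 865 = 1044

σ(865) = 1044


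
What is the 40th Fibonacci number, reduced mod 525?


F(k) mod 525 for k=1..40:
1, 1, 2, 3, 5, 8, 13, 21, 34, 55, 89, 144, 233, 377, 85, 462, 22, 484, 506, 465, 446, 386, 307, 168, 475, 118, 68, 186, 254, 440, 169, 84, 253, 337, 65, 402, 467, 344, 286, 105
F(40) mod 525 = 105


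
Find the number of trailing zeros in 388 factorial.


floor(388/5) = 77
floor(388/25) = 15
floor(388/125) = 3
Total = 95

95 trailing zeros


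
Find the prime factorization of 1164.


1164 / 2 = 582
582 / 2 = 291
291 / 3 = 97
97 / 97 = 1
1164 = 2^2 × 3 × 97


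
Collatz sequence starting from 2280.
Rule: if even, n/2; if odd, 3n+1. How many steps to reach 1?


2280 → 1140 → 570 → 285 → 856 → 428 → 214 → 107 → 322 → 161 → 484 → 242 → 121 → 364 → 182 → 91 → 274 → 137 → 412 → 206 → 103 → 310 → 155 → 466 → 233 → 700 → 350 → 175 → 526 → 263 → 790 → 395 → 1186 → 593 → 1780 → 890 → 445 → 1336 → 668 → 334 → 167 → 502 → 251 → 754 → 377 → 1132 → 566 → 283 → 850 → 425 → 1276 → 638 → 319 → 958 → 479 → 1438 → 719 → 2158 → 1079 → 3238 → 1619 → 4858 → 2429 → 7288 → 3644 → 1822 → 911 → 2734 → 1367 → 4102 → 2051 → 6154 → 3077 → 9232 → 4616 → 2308 → 1154 → 577 → 1732 → 866 → 433 → 1300 → 650 → 325 → 976 → 488 → 244 → 122 → 61 → 184 → 92 → 46 → 23 → 70 → 35 → 106 → 53 → 160 → 80 → 40 → 20 → 10 → 5 → 16 → 8 → 4 → 2 → 1
Total steps = 107

107 steps


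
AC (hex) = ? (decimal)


AC (base 16) = 172 (decimal)
172 (decimal) = 172 (base 10)


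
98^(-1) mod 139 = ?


Use the extended Euclidean algorithm on (139, 98); each row r = 139*s + 98*t:
r=139, s=1, t=0
r=98, s=0, t=1
q=1: r=41, s=1, t=-1   [139*(1) + 98*(-1) = 41]
q=2: r=16, s=-2, t=3   [139*(-2) + 98*(3) = 16]
q=2: r=9, s=5, t=-7   [139*(5) + 98*(-7) = 9]
q=1: r=7, s=-7, t=10   [139*(-7) + 98*(10) = 7]
q=1: r=2, s=12, t=-17   [139*(12) + 98*(-17) = 2]
q=3: r=1, s=-43, t=61   [139*(-43) + 98*(61) = 1]
q=2: r=0, s=98, t=-139   [139*(98) + 98*(-139) = 0]
GCD = 1 with t = 61, so 98*(61) ≡ 1 (mod 139)
Inverse = 61 mod 139 = 61
Check: 98 * 61 = 5978 ≡ 1 (mod 139)

98^(-1) ≡ 61 (mod 139)


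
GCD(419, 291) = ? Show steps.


419 = 1 * 291 + 128
291 = 2 * 128 + 35
128 = 3 * 35 + 23
35 = 1 * 23 + 12
23 = 1 * 12 + 11
12 = 1 * 11 + 1
11 = 11 * 1 + 0
GCD = 1


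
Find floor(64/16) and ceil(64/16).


64/16 = 4.0000
floor = 4
ceil = 4

floor = 4, ceil = 4


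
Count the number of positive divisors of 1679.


1679 = 23^1 × 73^1
d(1679) = (1+1) × (1+1) = 4

4 divisors


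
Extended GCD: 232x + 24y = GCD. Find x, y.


Tabular extended Euclidean (each row: r = 232*s + 24*t):
r=232, s=1, t=0
r=24, s=0, t=1
q=9: r=16, s=1, t=-9   [232*(1) + 24*(-9) = 16]
q=1: r=8, s=-1, t=10   [232*(-1) + 24*(10) = 8]
q=2: r=0, s=3, t=-29   [232*(3) + 24*(-29) = 0]
GCD = 8; from the row with r=8: x=-1, y=10
Check: 232*(-1) + 24*(10) = -232 + 240 = 8

GCD = 8, x = -1, y = 10


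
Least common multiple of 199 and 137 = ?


GCD(199, 137) = 1
LCM = 199*137/1 = 27263/1 = 27263

LCM = 27263


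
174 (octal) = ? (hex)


174 (base 8) = 124 (decimal)
124 (decimal) = 7C (base 16)


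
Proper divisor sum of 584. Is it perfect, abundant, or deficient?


Proper divisors: 1, 2, 4, 8, 73, 146, 292
Sum = 1 + 2 + 4 + 8 + 73 + 146 + 292 = 526
526 < 584 → deficient

s(584) = 526 (deficient)


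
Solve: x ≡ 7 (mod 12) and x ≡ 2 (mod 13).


M = 12*13 = 156
M1 = M/12 = 13, M2 = M/13 = 12
M1^(-1) mod 12 = 1, M2^(-1) mod 13 = 12
x = 7*13*1 + 2*12*12 = 379
379 mod 156 = 67
Check: 67 mod 12 = 7 ✓, 67 mod 13 = 2 ✓

x ≡ 67 (mod 156)


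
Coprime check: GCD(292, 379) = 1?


Euclidean algorithm:
379 = 1 * 292 + 87
292 = 3 * 87 + 31
87 = 2 * 31 + 25
31 = 1 * 25 + 6
25 = 4 * 6 + 1
6 = 6 * 1 + 0
GCD(292, 379) = 1

Yes, coprime (GCD = 1)


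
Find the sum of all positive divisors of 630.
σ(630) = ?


Divisors of 630: 1, 2, 3, 5, 6, 7, 9, 10, 14, 15, 18, 21, 30, 35, 42, 45, 63, 70, 90, 105, 126, 210, 315, 630
Sum = 1 + 2 + 3 + 5 + 6 + 7 + 9 + 10 + 14 + 15 + 18 + 21 + 30 + 35 + 42 + 45 + 63 + 70 + 90 + 105 + 126 + 210 + 315 + 630 = 1872

σ(630) = 1872


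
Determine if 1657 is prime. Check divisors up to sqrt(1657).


Check divisors up to sqrt(1657) = 40.7063
No divisors found.
1657 is prime.

Yes, 1657 is prime


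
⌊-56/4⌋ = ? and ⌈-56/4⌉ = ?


-56/4 = -14.0000
floor = -14
ceil = -14

floor = -14, ceil = -14


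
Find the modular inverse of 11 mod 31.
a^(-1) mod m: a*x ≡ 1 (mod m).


Use the extended Euclidean algorithm on (31, 11); each row r = 31*s + 11*t:
r=31, s=1, t=0
r=11, s=0, t=1
q=2: r=9, s=1, t=-2   [31*(1) + 11*(-2) = 9]
q=1: r=2, s=-1, t=3   [31*(-1) + 11*(3) = 2]
q=4: r=1, s=5, t=-14   [31*(5) + 11*(-14) = 1]
q=2: r=0, s=-11, t=31   [31*(-11) + 11*(31) = 0]
GCD = 1 with t = -14, so 11*(-14) ≡ 1 (mod 31)
Inverse = -14 mod 31 = 17
Check: 11 * 17 = 187 ≡ 1 (mod 31)

11^(-1) ≡ 17 (mod 31)


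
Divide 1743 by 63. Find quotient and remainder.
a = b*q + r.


1743 = 63 * 27 + 42
Check: 1701 + 42 = 1743

q = 27, r = 42


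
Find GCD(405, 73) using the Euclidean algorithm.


405 = 5 * 73 + 40
73 = 1 * 40 + 33
40 = 1 * 33 + 7
33 = 4 * 7 + 5
7 = 1 * 5 + 2
5 = 2 * 2 + 1
2 = 2 * 1 + 0
GCD = 1


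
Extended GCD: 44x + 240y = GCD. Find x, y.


Tabular extended Euclidean (each row: r = 44*s + 240*t):
r=44, s=1, t=0
r=240, s=0, t=1
q=0: r=44, s=1, t=0   [44*(1) + 240*(0) = 44]
q=5: r=20, s=-5, t=1   [44*(-5) + 240*(1) = 20]
q=2: r=4, s=11, t=-2   [44*(11) + 240*(-2) = 4]
q=5: r=0, s=-60, t=11   [44*(-60) + 240*(11) = 0]
GCD = 4; from the row with r=4: x=11, y=-2
Check: 44*(11) + 240*(-2) = 484 - 480 = 4

GCD = 4, x = 11, y = -2


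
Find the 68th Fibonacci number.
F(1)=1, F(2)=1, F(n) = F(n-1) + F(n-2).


Sequence: 1, 1, 2, 3, 5, 8, 13, 21, 34, 55, 89, 144, 233, 377, 610, 987, 1597, 2584, 4181, 6765, 10946, 17711, 28657, 46368, 75025, 121393, 196418, 317811, 514229, 832040, 1346269, 2178309, 3524578, 5702887, 9227465, 14930352, 24157817, 39088169, 63245986, 102334155, 165580141, 267914296, 433494437, 701408733, 1134903170, 1836311903, 2971215073, 4807526976, 7778742049, 12586269025, 20365011074, 32951280099, 53316291173, 86267571272, 139583862445, 225851433717, 365435296162, 591286729879, 956722026041, 1548008755920, 2504730781961, 4052739537881, 6557470319842, 10610209857723, 17167680177565, 27777890035288, 44945570212853, 72723460248141
F(68) = 72723460248141


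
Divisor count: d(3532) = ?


3532 = 2^2 × 883^1
d(3532) = (2+1) × (1+1) = 6

6 divisors


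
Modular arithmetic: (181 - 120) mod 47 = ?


181 - 120 = 61
61 mod 47 = 14


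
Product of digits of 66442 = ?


6 × 6 × 4 × 4 × 2 = 1152


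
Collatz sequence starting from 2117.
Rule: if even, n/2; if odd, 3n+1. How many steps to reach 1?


2117 → 6352 → 3176 → 1588 → 794 → 397 → 1192 → 596 → 298 → 149 → 448 → 224 → 112 → 56 → 28 → 14 → 7 → 22 → 11 → 34 → 17 → 52 → 26 → 13 → 40 → 20 → 10 → 5 → 16 → 8 → 4 → 2 → 1
Total steps = 32

32 steps


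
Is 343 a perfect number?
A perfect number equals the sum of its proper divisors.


Proper divisors of 343: 1, 7, 49
Sum = 1 + 7 + 49 = 57

No, 343 is not perfect (57 ≠ 343)


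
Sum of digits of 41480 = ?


4 + 1 + 4 + 8 + 0 = 17


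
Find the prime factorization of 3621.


3621 / 3 = 1207
1207 / 17 = 71
71 / 71 = 1
3621 = 3 × 17 × 71


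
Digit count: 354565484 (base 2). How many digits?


354565484 in base 2 = 10101001000100011110101101100
Number of digits = 29

29 digits (base 2)


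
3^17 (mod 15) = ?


3^1 mod 15 = 3
3^2 mod 15 = 9
3^3 mod 15 = 12
3^4 mod 15 = 6
3^5 mod 15 = 3
3^6 mod 15 = 9
3^7 mod 15 = 12
3^8 mod 15 = 6
3^9 mod 15 = 3
3^10 mod 15 = 9
3^11 mod 15 = 12
3^12 mod 15 = 6
3^13 mod 15 = 3
3^14 mod 15 = 9
3^15 mod 15 = 12
3^16 mod 15 = 6
3^17 mod 15 = 3


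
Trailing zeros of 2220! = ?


floor(2220/5) = 444
floor(2220/25) = 88
floor(2220/125) = 17
floor(2220/625) = 3
Total = 552

552 trailing zeros


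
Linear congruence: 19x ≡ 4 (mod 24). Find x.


GCD(19, 24) = 1, unique solution
a^(-1) mod 24 = 19
x = 19 * 4 mod 24 = 4

x ≡ 4 (mod 24)


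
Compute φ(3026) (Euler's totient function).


3026 = 2 × 17 × 89
Prime factors: 2, 17, 89
φ(3026) = 3026 × (1-1/2) × (1-1/17) × (1-1/89)
= 3026 × 1/2 × 16/17 × 88/89 = 1408

φ(3026) = 1408


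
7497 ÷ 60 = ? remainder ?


7497 = 60 * 124 + 57
Check: 7440 + 57 = 7497

q = 124, r = 57


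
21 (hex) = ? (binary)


21 (base 16) = 33 (decimal)
33 (decimal) = 100001 (base 2)


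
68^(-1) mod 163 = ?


Use the extended Euclidean algorithm on (163, 68); each row r = 163*s + 68*t:
r=163, s=1, t=0
r=68, s=0, t=1
q=2: r=27, s=1, t=-2   [163*(1) + 68*(-2) = 27]
q=2: r=14, s=-2, t=5   [163*(-2) + 68*(5) = 14]
q=1: r=13, s=3, t=-7   [163*(3) + 68*(-7) = 13]
q=1: r=1, s=-5, t=12   [163*(-5) + 68*(12) = 1]
q=13: r=0, s=68, t=-163   [163*(68) + 68*(-163) = 0]
GCD = 1 with t = 12, so 68*(12) ≡ 1 (mod 163)
Inverse = 12 mod 163 = 12
Check: 68 * 12 = 816 ≡ 1 (mod 163)

68^(-1) ≡ 12 (mod 163)


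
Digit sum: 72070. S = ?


7 + 2 + 0 + 7 + 0 = 16


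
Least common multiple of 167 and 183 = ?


GCD(167, 183) = 1
LCM = 167*183/1 = 30561/1 = 30561

LCM = 30561


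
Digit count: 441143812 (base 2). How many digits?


441143812 in base 2 = 11010010010110101001000000100
Number of digits = 29

29 digits (base 2)


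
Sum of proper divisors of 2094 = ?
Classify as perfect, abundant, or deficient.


Proper divisors: 1, 2, 3, 6, 349, 698, 1047
Sum = 1 + 2 + 3 + 6 + 349 + 698 + 1047 = 2106
2106 > 2094 → abundant

s(2094) = 2106 (abundant)


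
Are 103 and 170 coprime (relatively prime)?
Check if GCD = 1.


Euclidean algorithm:
170 = 1 * 103 + 67
103 = 1 * 67 + 36
67 = 1 * 36 + 31
36 = 1 * 31 + 5
31 = 6 * 5 + 1
5 = 5 * 1 + 0
GCD(103, 170) = 1

Yes, coprime (GCD = 1)


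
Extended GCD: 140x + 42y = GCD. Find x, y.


Tabular extended Euclidean (each row: r = 140*s + 42*t):
r=140, s=1, t=0
r=42, s=0, t=1
q=3: r=14, s=1, t=-3   [140*(1) + 42*(-3) = 14]
q=3: r=0, s=-3, t=10   [140*(-3) + 42*(10) = 0]
GCD = 14; from the row with r=14: x=1, y=-3
Check: 140*(1) + 42*(-3) = 140 - 126 = 14

GCD = 14, x = 1, y = -3


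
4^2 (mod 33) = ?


4^1 mod 33 = 4
4^2 mod 33 = 16


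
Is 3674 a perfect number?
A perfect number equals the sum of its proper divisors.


Proper divisors of 3674: 1, 2, 11, 22, 167, 334, 1837
Sum = 1 + 2 + 11 + 22 + 167 + 334 + 1837 = 2374

No, 3674 is not perfect (2374 ≠ 3674)


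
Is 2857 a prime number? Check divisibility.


Check divisors up to sqrt(2857) = 53.4509
No divisors found.
2857 is prime.

Yes, 2857 is prime


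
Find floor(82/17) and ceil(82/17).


82/17 = 4.8235
floor = 4
ceil = 5

floor = 4, ceil = 5


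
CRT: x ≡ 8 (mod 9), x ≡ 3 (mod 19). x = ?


M = 9*19 = 171
M1 = M/9 = 19, M2 = M/19 = 9
M1^(-1) mod 9 = 1, M2^(-1) mod 19 = 17
x = 8*19*1 + 3*9*17 = 611
611 mod 171 = 98
Check: 98 mod 9 = 8 ✓, 98 mod 19 = 3 ✓

x ≡ 98 (mod 171)


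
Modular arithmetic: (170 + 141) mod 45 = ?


170 + 141 = 311
311 mod 45 = 41


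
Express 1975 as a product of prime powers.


1975 / 5 = 395
395 / 5 = 79
79 / 79 = 1
1975 = 5^2 × 79


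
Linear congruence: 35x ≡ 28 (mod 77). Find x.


GCD(35, 77) = 7 divides 28
Divide: 5x ≡ 4 (mod 11)
x ≡ 3 (mod 11)


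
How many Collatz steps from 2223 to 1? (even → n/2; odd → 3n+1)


2223 → 6670 → 3335 → 10006 → 5003 → 15010 → 7505 → 22516 → 11258 → 5629 → 16888 → 8444 → 4222 → 2111 → 6334 → 3167 → 9502 → 4751 → 14254 → 7127 → 21382 → 10691 → 32074 → 16037 → 48112 → 24056 → 12028 → 6014 → 3007 → 9022 → 4511 → 13534 → 6767 → 20302 → 10151 → 30454 → 15227 → 45682 → 22841 → 68524 → 34262 → 17131 → 51394 → 25697 → 77092 → 38546 → 19273 → 57820 → 28910 → 14455 → 43366 → 21683 → 65050 → 32525 → 97576 → 48788 → 24394 → 12197 → 36592 → 18296 → 9148 → 4574 → 2287 → 6862 → 3431 → 10294 → 5147 → 15442 → 7721 → 23164 → 11582 → 5791 → 17374 → 8687 → 26062 → 13031 → 39094 → 19547 → 58642 → 29321 → 87964 → 43982 → 21991 → 65974 → 32987 → 98962 → 49481 → 148444 → 74222 → 37111 → 111334 → 55667 → 167002 → 83501 → 250504 → 125252 → 62626 → 31313 → 93940 → 46970 → 23485 → 70456 → 35228 → 17614 → 8807 → 26422 → 13211 → 39634 → 19817 → 59452 → 29726 → 14863 → 44590 → 22295 → 66886 → 33443 → 100330 → 50165 → 150496 → 75248 → 37624 → 18812 → 9406 → 4703 → 14110 → 7055 → 21166 → 10583 → 31750 → 15875 → 47626 → 23813 → 71440 → 35720 → 17860 → 8930 → 4465 → 13396 → 6698 → 3349 → 10048 → 5024 → 2512 → 1256 → 628 → 314 → 157 → 472 → 236 → 118 → 59 → 178 → 89 → 268 → 134 → 67 → 202 → 101 → 304 → 152 → 76 → 38 → 19 → 58 → 29 → 88 → 44 → 22 → 11 → 34 → 17 → 52 → 26 → 13 → 40 → 20 → 10 → 5 → 16 → 8 → 4 → 2 → 1
Total steps = 182

182 steps


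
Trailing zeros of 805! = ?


floor(805/5) = 161
floor(805/25) = 32
floor(805/125) = 6
floor(805/625) = 1
Total = 200

200 trailing zeros


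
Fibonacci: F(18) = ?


Sequence: 1, 1, 2, 3, 5, 8, 13, 21, 34, 55, 89, 144, 233, 377, 610, 987, 1597, 2584
F(18) = 2584


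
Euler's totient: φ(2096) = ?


2096 = 2^4 × 131
Prime factors: 2, 131
φ(2096) = 2096 × (1-1/2) × (1-1/131)
= 2096 × 1/2 × 130/131 = 1040

φ(2096) = 1040


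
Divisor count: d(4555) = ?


4555 = 5^1 × 911^1
d(4555) = (1+1) × (1+1) = 4

4 divisors


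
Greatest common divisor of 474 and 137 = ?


474 = 3 * 137 + 63
137 = 2 * 63 + 11
63 = 5 * 11 + 8
11 = 1 * 8 + 3
8 = 2 * 3 + 2
3 = 1 * 2 + 1
2 = 2 * 1 + 0
GCD = 1


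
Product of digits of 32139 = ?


3 × 2 × 1 × 3 × 9 = 162


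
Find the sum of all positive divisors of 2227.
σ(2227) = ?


Divisors of 2227: 1, 17, 131, 2227
Sum = 1 + 17 + 131 + 2227 = 2376

σ(2227) = 2376


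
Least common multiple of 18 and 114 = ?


GCD(18, 114) = 6
LCM = 18*114/6 = 2052/6 = 342

LCM = 342


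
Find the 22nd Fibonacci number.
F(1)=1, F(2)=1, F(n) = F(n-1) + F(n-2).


Sequence: 1, 1, 2, 3, 5, 8, 13, 21, 34, 55, 89, 144, 233, 377, 610, 987, 1597, 2584, 4181, 6765, 10946, 17711
F(22) = 17711


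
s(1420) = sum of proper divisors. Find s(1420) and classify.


Proper divisors: 1, 2, 4, 5, 10, 20, 71, 142, 284, 355, 710
Sum = 1 + 2 + 4 + 5 + 10 + 20 + 71 + 142 + 284 + 355 + 710 = 1604
1604 > 1420 → abundant

s(1420) = 1604 (abundant)


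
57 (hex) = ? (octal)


57 (base 16) = 87 (decimal)
87 (decimal) = 127 (base 8)


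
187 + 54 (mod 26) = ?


187 + 54 = 241
241 mod 26 = 7


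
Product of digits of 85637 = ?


8 × 5 × 6 × 3 × 7 = 5040


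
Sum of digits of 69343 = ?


6 + 9 + 3 + 4 + 3 = 25


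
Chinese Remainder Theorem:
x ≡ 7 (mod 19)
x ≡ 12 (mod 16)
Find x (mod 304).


M = 19*16 = 304
M1 = M/19 = 16, M2 = M/16 = 19
M1^(-1) mod 19 = 6, M2^(-1) mod 16 = 11
x = 7*16*6 + 12*19*11 = 3180
3180 mod 304 = 140
Check: 140 mod 19 = 7 ✓, 140 mod 16 = 12 ✓

x ≡ 140 (mod 304)


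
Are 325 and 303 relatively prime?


Euclidean algorithm:
325 = 1 * 303 + 22
303 = 13 * 22 + 17
22 = 1 * 17 + 5
17 = 3 * 5 + 2
5 = 2 * 2 + 1
2 = 2 * 1 + 0
GCD(325, 303) = 1

Yes, coprime (GCD = 1)


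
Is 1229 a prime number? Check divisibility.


Check divisors up to sqrt(1229) = 35.0571
No divisors found.
1229 is prime.

Yes, 1229 is prime


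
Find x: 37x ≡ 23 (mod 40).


GCD(37, 40) = 1, unique solution
a^(-1) mod 40 = 13
x = 13 * 23 mod 40 = 19

x ≡ 19 (mod 40)


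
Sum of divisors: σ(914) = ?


Divisors of 914: 1, 2, 457, 914
Sum = 1 + 2 + 457 + 914 = 1374

σ(914) = 1374


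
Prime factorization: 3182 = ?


3182 / 2 = 1591
1591 / 37 = 43
43 / 43 = 1
3182 = 2 × 37 × 43


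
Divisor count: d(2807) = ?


2807 = 7^1 × 401^1
d(2807) = (1+1) × (1+1) = 4

4 divisors


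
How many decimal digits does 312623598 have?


312623598 has 9 digits in base 10
floor(log10(312623598)) + 1 = floor(8.4950) + 1 = 9

9 digits (base 10)


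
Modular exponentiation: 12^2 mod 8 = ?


12^1 mod 8 = 4
12^2 mod 8 = 0


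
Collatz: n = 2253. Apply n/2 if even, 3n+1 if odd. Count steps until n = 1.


2253 → 6760 → 3380 → 1690 → 845 → 2536 → 1268 → 634 → 317 → 952 → 476 → 238 → 119 → 358 → 179 → 538 → 269 → 808 → 404 → 202 → 101 → 304 → 152 → 76 → 38 → 19 → 58 → 29 → 88 → 44 → 22 → 11 → 34 → 17 → 52 → 26 → 13 → 40 → 20 → 10 → 5 → 16 → 8 → 4 → 2 → 1
Total steps = 45

45 steps


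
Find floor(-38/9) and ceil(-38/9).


-38/9 = -4.2222
floor = -5
ceil = -4

floor = -5, ceil = -4


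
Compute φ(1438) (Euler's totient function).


1438 = 2 × 719
Prime factors: 2, 719
φ(1438) = 1438 × (1-1/2) × (1-1/719)
= 1438 × 1/2 × 718/719 = 718

φ(1438) = 718


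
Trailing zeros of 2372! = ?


floor(2372/5) = 474
floor(2372/25) = 94
floor(2372/125) = 18
floor(2372/625) = 3
Total = 589

589 trailing zeros


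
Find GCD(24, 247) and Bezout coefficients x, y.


Tabular extended Euclidean (each row: r = 24*s + 247*t):
r=24, s=1, t=0
r=247, s=0, t=1
q=0: r=24, s=1, t=0   [24*(1) + 247*(0) = 24]
q=10: r=7, s=-10, t=1   [24*(-10) + 247*(1) = 7]
q=3: r=3, s=31, t=-3   [24*(31) + 247*(-3) = 3]
q=2: r=1, s=-72, t=7   [24*(-72) + 247*(7) = 1]
q=3: r=0, s=247, t=-24   [24*(247) + 247*(-24) = 0]
GCD = 1; from the row with r=1: x=-72, y=7
Check: 24*(-72) + 247*(7) = -1728 + 1729 = 1

GCD = 1, x = -72, y = 7


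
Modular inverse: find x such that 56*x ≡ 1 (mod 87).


Use the extended Euclidean algorithm on (87, 56); each row r = 87*s + 56*t:
r=87, s=1, t=0
r=56, s=0, t=1
q=1: r=31, s=1, t=-1   [87*(1) + 56*(-1) = 31]
q=1: r=25, s=-1, t=2   [87*(-1) + 56*(2) = 25]
q=1: r=6, s=2, t=-3   [87*(2) + 56*(-3) = 6]
q=4: r=1, s=-9, t=14   [87*(-9) + 56*(14) = 1]
q=6: r=0, s=56, t=-87   [87*(56) + 56*(-87) = 0]
GCD = 1 with t = 14, so 56*(14) ≡ 1 (mod 87)
Inverse = 14 mod 87 = 14
Check: 56 * 14 = 784 ≡ 1 (mod 87)

56^(-1) ≡ 14 (mod 87)


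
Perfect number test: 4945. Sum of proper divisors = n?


Proper divisors of 4945: 1, 5, 23, 43, 115, 215, 989
Sum = 1 + 5 + 23 + 43 + 115 + 215 + 989 = 1391

No, 4945 is not perfect (1391 ≠ 4945)


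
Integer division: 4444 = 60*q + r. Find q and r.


4444 = 60 * 74 + 4
Check: 4440 + 4 = 4444

q = 74, r = 4


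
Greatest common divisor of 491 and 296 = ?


491 = 1 * 296 + 195
296 = 1 * 195 + 101
195 = 1 * 101 + 94
101 = 1 * 94 + 7
94 = 13 * 7 + 3
7 = 2 * 3 + 1
3 = 3 * 1 + 0
GCD = 1


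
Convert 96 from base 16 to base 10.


96 (base 16) = 150 (decimal)
150 (decimal) = 150 (base 10)


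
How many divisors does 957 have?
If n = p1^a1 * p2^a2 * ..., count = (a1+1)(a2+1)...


957 = 3^1 × 11^1 × 29^1
d(957) = (1+1) × (1+1) × (1+1) = 8

8 divisors


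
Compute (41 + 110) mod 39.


41 + 110 = 151
151 mod 39 = 34


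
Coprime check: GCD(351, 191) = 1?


Euclidean algorithm:
351 = 1 * 191 + 160
191 = 1 * 160 + 31
160 = 5 * 31 + 5
31 = 6 * 5 + 1
5 = 5 * 1 + 0
GCD(351, 191) = 1

Yes, coprime (GCD = 1)


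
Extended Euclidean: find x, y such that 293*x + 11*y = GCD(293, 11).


Tabular extended Euclidean (each row: r = 293*s + 11*t):
r=293, s=1, t=0
r=11, s=0, t=1
q=26: r=7, s=1, t=-26   [293*(1) + 11*(-26) = 7]
q=1: r=4, s=-1, t=27   [293*(-1) + 11*(27) = 4]
q=1: r=3, s=2, t=-53   [293*(2) + 11*(-53) = 3]
q=1: r=1, s=-3, t=80   [293*(-3) + 11*(80) = 1]
q=3: r=0, s=11, t=-293   [293*(11) + 11*(-293) = 0]
GCD = 1; from the row with r=1: x=-3, y=80
Check: 293*(-3) + 11*(80) = -879 + 880 = 1

GCD = 1, x = -3, y = 80


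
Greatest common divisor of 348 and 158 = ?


348 = 2 * 158 + 32
158 = 4 * 32 + 30
32 = 1 * 30 + 2
30 = 15 * 2 + 0
GCD = 2


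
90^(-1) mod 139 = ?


Use the extended Euclidean algorithm on (139, 90); each row r = 139*s + 90*t:
r=139, s=1, t=0
r=90, s=0, t=1
q=1: r=49, s=1, t=-1   [139*(1) + 90*(-1) = 49]
q=1: r=41, s=-1, t=2   [139*(-1) + 90*(2) = 41]
q=1: r=8, s=2, t=-3   [139*(2) + 90*(-3) = 8]
q=5: r=1, s=-11, t=17   [139*(-11) + 90*(17) = 1]
q=8: r=0, s=90, t=-139   [139*(90) + 90*(-139) = 0]
GCD = 1 with t = 17, so 90*(17) ≡ 1 (mod 139)
Inverse = 17 mod 139 = 17
Check: 90 * 17 = 1530 ≡ 1 (mod 139)

90^(-1) ≡ 17 (mod 139)


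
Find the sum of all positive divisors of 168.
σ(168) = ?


Divisors of 168: 1, 2, 3, 4, 6, 7, 8, 12, 14, 21, 24, 28, 42, 56, 84, 168
Sum = 1 + 2 + 3 + 4 + 6 + 7 + 8 + 12 + 14 + 21 + 24 + 28 + 42 + 56 + 84 + 168 = 480

σ(168) = 480


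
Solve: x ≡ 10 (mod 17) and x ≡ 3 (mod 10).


M = 17*10 = 170
M1 = M/17 = 10, M2 = M/10 = 17
M1^(-1) mod 17 = 12, M2^(-1) mod 10 = 3
x = 10*10*12 + 3*17*3 = 1353
1353 mod 170 = 163
Check: 163 mod 17 = 10 ✓, 163 mod 10 = 3 ✓

x ≡ 163 (mod 170)


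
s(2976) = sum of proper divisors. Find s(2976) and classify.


Proper divisors: 1, 2, 3, 4, 6, 8, 12, 16, 24, 31, 32, 48, 62, 93, 96, 124, 186, 248, 372, 496, 744, 992, 1488
Sum = 1 + 2 + 3 + 4 + 6 + 8 + 12 + 16 + 24 + 31 + 32 + 48 + 62 + 93 + 96 + 124 + 186 + 248 + 372 + 496 + 744 + 992 + 1488 = 5088
5088 > 2976 → abundant

s(2976) = 5088 (abundant)


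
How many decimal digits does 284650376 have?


284650376 has 9 digits in base 10
floor(log10(284650376)) + 1 = floor(8.4543) + 1 = 9

9 digits (base 10)


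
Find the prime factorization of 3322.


3322 / 2 = 1661
1661 / 11 = 151
151 / 151 = 1
3322 = 2 × 11 × 151


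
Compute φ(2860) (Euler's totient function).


2860 = 2^2 × 5 × 11 × 13
Prime factors: 2, 5, 11, 13
φ(2860) = 2860 × (1-1/2) × (1-1/5) × (1-1/11) × (1-1/13)
= 2860 × 1/2 × 4/5 × 10/11 × 12/13 = 960

φ(2860) = 960


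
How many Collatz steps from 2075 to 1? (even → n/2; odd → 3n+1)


2075 → 6226 → 3113 → 9340 → 4670 → 2335 → 7006 → 3503 → 10510 → 5255 → 15766 → 7883 → 23650 → 11825 → 35476 → 17738 → 8869 → 26608 → 13304 → 6652 → 3326 → 1663 → 4990 → 2495 → 7486 → 3743 → 11230 → 5615 → 16846 → 8423 → 25270 → 12635 → 37906 → 18953 → 56860 → 28430 → 14215 → 42646 → 21323 → 63970 → 31985 → 95956 → 47978 → 23989 → 71968 → 35984 → 17992 → 8996 → 4498 → 2249 → 6748 → 3374 → 1687 → 5062 → 2531 → 7594 → 3797 → 11392 → 5696 → 2848 → 1424 → 712 → 356 → 178 → 89 → 268 → 134 → 67 → 202 → 101 → 304 → 152 → 76 → 38 → 19 → 58 → 29 → 88 → 44 → 22 → 11 → 34 → 17 → 52 → 26 → 13 → 40 → 20 → 10 → 5 → 16 → 8 → 4 → 2 → 1
Total steps = 94

94 steps


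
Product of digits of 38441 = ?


3 × 8 × 4 × 4 × 1 = 384


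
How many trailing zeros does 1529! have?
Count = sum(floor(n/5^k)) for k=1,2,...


floor(1529/5) = 305
floor(1529/25) = 61
floor(1529/125) = 12
floor(1529/625) = 2
Total = 380

380 trailing zeros


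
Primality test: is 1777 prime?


Check divisors up to sqrt(1777) = 42.1545
No divisors found.
1777 is prime.

Yes, 1777 is prime


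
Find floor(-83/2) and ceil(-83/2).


-83/2 = -41.5000
floor = -42
ceil = -41

floor = -42, ceil = -41


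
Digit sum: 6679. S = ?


6 + 6 + 7 + 9 = 28


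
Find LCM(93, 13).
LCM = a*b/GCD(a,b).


GCD(93, 13) = 1
LCM = 93*13/1 = 1209/1 = 1209

LCM = 1209


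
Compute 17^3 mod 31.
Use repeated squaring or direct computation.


17^1 mod 31 = 17
17^2 mod 31 = 10
17^3 mod 31 = 15


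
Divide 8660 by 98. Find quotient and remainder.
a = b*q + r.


8660 = 98 * 88 + 36
Check: 8624 + 36 = 8660

q = 88, r = 36


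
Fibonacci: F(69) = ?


Sequence: 1, 1, 2, 3, 5, 8, 13, 21, 34, 55, 89, 144, 233, 377, 610, 987, 1597, 2584, 4181, 6765, 10946, 17711, 28657, 46368, 75025, 121393, 196418, 317811, 514229, 832040, 1346269, 2178309, 3524578, 5702887, 9227465, 14930352, 24157817, 39088169, 63245986, 102334155, 165580141, 267914296, 433494437, 701408733, 1134903170, 1836311903, 2971215073, 4807526976, 7778742049, 12586269025, 20365011074, 32951280099, 53316291173, 86267571272, 139583862445, 225851433717, 365435296162, 591286729879, 956722026041, 1548008755920, 2504730781961, 4052739537881, 6557470319842, 10610209857723, 17167680177565, 27777890035288, 44945570212853, 72723460248141, 117669030460994
F(69) = 117669030460994


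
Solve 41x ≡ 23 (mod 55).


GCD(41, 55) = 1, unique solution
a^(-1) mod 55 = 51
x = 51 * 23 mod 55 = 18

x ≡ 18 (mod 55)


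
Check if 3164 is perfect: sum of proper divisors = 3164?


Proper divisors of 3164: 1, 2, 4, 7, 14, 28, 113, 226, 452, 791, 1582
Sum = 1 + 2 + 4 + 7 + 14 + 28 + 113 + 226 + 452 + 791 + 1582 = 3220

No, 3164 is not perfect (3220 ≠ 3164)


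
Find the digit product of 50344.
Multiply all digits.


5 × 0 × 3 × 4 × 4 = 0


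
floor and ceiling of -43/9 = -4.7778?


-43/9 = -4.7778
floor = -5
ceil = -4

floor = -5, ceil = -4


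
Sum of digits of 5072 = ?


5 + 0 + 7 + 2 = 14


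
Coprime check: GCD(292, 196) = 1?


Euclidean algorithm:
292 = 1 * 196 + 96
196 = 2 * 96 + 4
96 = 24 * 4 + 0
GCD(292, 196) = 4

No, not coprime (GCD = 4)


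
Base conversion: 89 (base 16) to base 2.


89 (base 16) = 137 (decimal)
137 (decimal) = 10001001 (base 2)


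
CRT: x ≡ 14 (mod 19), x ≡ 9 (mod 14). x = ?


M = 19*14 = 266
M1 = M/19 = 14, M2 = M/14 = 19
M1^(-1) mod 19 = 15, M2^(-1) mod 14 = 3
x = 14*14*15 + 9*19*3 = 3453
3453 mod 266 = 261
Check: 261 mod 19 = 14 ✓, 261 mod 14 = 9 ✓

x ≡ 261 (mod 266)


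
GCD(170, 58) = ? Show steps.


170 = 2 * 58 + 54
58 = 1 * 54 + 4
54 = 13 * 4 + 2
4 = 2 * 2 + 0
GCD = 2


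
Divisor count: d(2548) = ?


2548 = 2^2 × 7^2 × 13^1
d(2548) = (2+1) × (2+1) × (1+1) = 18

18 divisors


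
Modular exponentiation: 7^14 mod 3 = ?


7^1 mod 3 = 1
7^2 mod 3 = 1
7^3 mod 3 = 1
7^4 mod 3 = 1
7^5 mod 3 = 1
7^6 mod 3 = 1
7^7 mod 3 = 1
7^8 mod 3 = 1
7^9 mod 3 = 1
7^10 mod 3 = 1
7^11 mod 3 = 1
7^12 mod 3 = 1
7^13 mod 3 = 1
7^14 mod 3 = 1


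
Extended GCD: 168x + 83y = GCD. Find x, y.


Tabular extended Euclidean (each row: r = 168*s + 83*t):
r=168, s=1, t=0
r=83, s=0, t=1
q=2: r=2, s=1, t=-2   [168*(1) + 83*(-2) = 2]
q=41: r=1, s=-41, t=83   [168*(-41) + 83*(83) = 1]
q=2: r=0, s=83, t=-168   [168*(83) + 83*(-168) = 0]
GCD = 1; from the row with r=1: x=-41, y=83
Check: 168*(-41) + 83*(83) = -6888 + 6889 = 1

GCD = 1, x = -41, y = 83


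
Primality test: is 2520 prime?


2520 / 2 = 1260 (exact division)
2520 is NOT prime.

No, 2520 is not prime


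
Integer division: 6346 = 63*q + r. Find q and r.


6346 = 63 * 100 + 46
Check: 6300 + 46 = 6346

q = 100, r = 46


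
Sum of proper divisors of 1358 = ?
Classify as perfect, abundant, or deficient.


Proper divisors: 1, 2, 7, 14, 97, 194, 679
Sum = 1 + 2 + 7 + 14 + 97 + 194 + 679 = 994
994 < 1358 → deficient

s(1358) = 994 (deficient)


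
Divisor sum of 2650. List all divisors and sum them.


Divisors of 2650: 1, 2, 5, 10, 25, 50, 53, 106, 265, 530, 1325, 2650
Sum = 1 + 2 + 5 + 10 + 25 + 50 + 53 + 106 + 265 + 530 + 1325 + 2650 = 5022

σ(2650) = 5022


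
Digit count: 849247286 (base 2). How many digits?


849247286 in base 2 = 110010100111100111110000110110
Number of digits = 30

30 digits (base 2)


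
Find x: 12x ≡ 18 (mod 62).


GCD(12, 62) = 2 divides 18
Divide: 6x ≡ 9 (mod 31)
x ≡ 17 (mod 31)


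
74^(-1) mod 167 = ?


Use the extended Euclidean algorithm on (167, 74); each row r = 167*s + 74*t:
r=167, s=1, t=0
r=74, s=0, t=1
q=2: r=19, s=1, t=-2   [167*(1) + 74*(-2) = 19]
q=3: r=17, s=-3, t=7   [167*(-3) + 74*(7) = 17]
q=1: r=2, s=4, t=-9   [167*(4) + 74*(-9) = 2]
q=8: r=1, s=-35, t=79   [167*(-35) + 74*(79) = 1]
q=2: r=0, s=74, t=-167   [167*(74) + 74*(-167) = 0]
GCD = 1 with t = 79, so 74*(79) ≡ 1 (mod 167)
Inverse = 79 mod 167 = 79
Check: 74 * 79 = 5846 ≡ 1 (mod 167)

74^(-1) ≡ 79 (mod 167)


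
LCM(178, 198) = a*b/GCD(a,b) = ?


GCD(178, 198) = 2
LCM = 178*198/2 = 35244/2 = 17622

LCM = 17622


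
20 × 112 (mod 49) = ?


20 × 112 = 2240
2240 mod 49 = 35


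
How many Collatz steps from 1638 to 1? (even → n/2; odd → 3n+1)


1638 → 819 → 2458 → 1229 → 3688 → 1844 → 922 → 461 → 1384 → 692 → 346 → 173 → 520 → 260 → 130 → 65 → 196 → 98 → 49 → 148 → 74 → 37 → 112 → 56 → 28 → 14 → 7 → 22 → 11 → 34 → 17 → 52 → 26 → 13 → 40 → 20 → 10 → 5 → 16 → 8 → 4 → 2 → 1
Total steps = 42

42 steps


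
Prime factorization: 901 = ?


901 / 17 = 53
53 / 53 = 1
901 = 17 × 53


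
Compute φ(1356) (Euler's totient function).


1356 = 2^2 × 3 × 113
Prime factors: 2, 3, 113
φ(1356) = 1356 × (1-1/2) × (1-1/3) × (1-1/113)
= 1356 × 1/2 × 2/3 × 112/113 = 448

φ(1356) = 448


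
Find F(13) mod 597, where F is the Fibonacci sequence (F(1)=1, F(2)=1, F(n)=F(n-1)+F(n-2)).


F(k) mod 597 for k=1..13:
1, 1, 2, 3, 5, 8, 13, 21, 34, 55, 89, 144, 233
F(13) mod 597 = 233


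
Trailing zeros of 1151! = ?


floor(1151/5) = 230
floor(1151/25) = 46
floor(1151/125) = 9
floor(1151/625) = 1
Total = 286

286 trailing zeros


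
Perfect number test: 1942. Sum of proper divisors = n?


Proper divisors of 1942: 1, 2, 971
Sum = 1 + 2 + 971 = 974

No, 1942 is not perfect (974 ≠ 1942)


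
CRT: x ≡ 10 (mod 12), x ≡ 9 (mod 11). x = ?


M = 12*11 = 132
M1 = M/12 = 11, M2 = M/11 = 12
M1^(-1) mod 12 = 11, M2^(-1) mod 11 = 1
x = 10*11*11 + 9*12*1 = 1318
1318 mod 132 = 130
Check: 130 mod 12 = 10 ✓, 130 mod 11 = 9 ✓

x ≡ 130 (mod 132)


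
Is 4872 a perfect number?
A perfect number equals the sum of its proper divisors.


Proper divisors of 4872: 1, 2, 3, 4, 6, 7, 8, 12, 14, 21, 24, 28, 29, 42, 56, 58, 84, 87, 116, 168, 174, 203, 232, 348, 406, 609, 696, 812, 1218, 1624, 2436
Sum = 1 + 2 + 3 + 4 + 6 + 7 + 8 + 12 + 14 + 21 + 24 + 28 + 29 + 42 + 56 + 58 + 84 + 87 + 116 + 168 + 174 + 203 + 232 + 348 + 406 + 609 + 696 + 812 + 1218 + 1624 + 2436 = 9528

No, 4872 is not perfect (9528 ≠ 4872)


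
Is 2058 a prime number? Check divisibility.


2058 / 2 = 1029 (exact division)
2058 is NOT prime.

No, 2058 is not prime


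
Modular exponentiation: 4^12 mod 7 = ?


4^1 mod 7 = 4
4^2 mod 7 = 2
4^3 mod 7 = 1
4^4 mod 7 = 4
4^5 mod 7 = 2
4^6 mod 7 = 1
4^7 mod 7 = 4
4^8 mod 7 = 2
4^9 mod 7 = 1
4^10 mod 7 = 4
4^11 mod 7 = 2
4^12 mod 7 = 1


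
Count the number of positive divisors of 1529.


1529 = 11^1 × 139^1
d(1529) = (1+1) × (1+1) = 4

4 divisors


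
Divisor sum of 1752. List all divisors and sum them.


Divisors of 1752: 1, 2, 3, 4, 6, 8, 12, 24, 73, 146, 219, 292, 438, 584, 876, 1752
Sum = 1 + 2 + 3 + 4 + 6 + 8 + 12 + 24 + 73 + 146 + 219 + 292 + 438 + 584 + 876 + 1752 = 4440

σ(1752) = 4440


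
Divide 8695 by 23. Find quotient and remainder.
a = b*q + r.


8695 = 23 * 378 + 1
Check: 8694 + 1 = 8695

q = 378, r = 1


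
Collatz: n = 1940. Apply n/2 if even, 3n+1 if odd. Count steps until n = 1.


1940 → 970 → 485 → 1456 → 728 → 364 → 182 → 91 → 274 → 137 → 412 → 206 → 103 → 310 → 155 → 466 → 233 → 700 → 350 → 175 → 526 → 263 → 790 → 395 → 1186 → 593 → 1780 → 890 → 445 → 1336 → 668 → 334 → 167 → 502 → 251 → 754 → 377 → 1132 → 566 → 283 → 850 → 425 → 1276 → 638 → 319 → 958 → 479 → 1438 → 719 → 2158 → 1079 → 3238 → 1619 → 4858 → 2429 → 7288 → 3644 → 1822 → 911 → 2734 → 1367 → 4102 → 2051 → 6154 → 3077 → 9232 → 4616 → 2308 → 1154 → 577 → 1732 → 866 → 433 → 1300 → 650 → 325 → 976 → 488 → 244 → 122 → 61 → 184 → 92 → 46 → 23 → 70 → 35 → 106 → 53 → 160 → 80 → 40 → 20 → 10 → 5 → 16 → 8 → 4 → 2 → 1
Total steps = 99

99 steps


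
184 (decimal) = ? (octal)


184 (base 10) = 184 (decimal)
184 (decimal) = 270 (base 8)


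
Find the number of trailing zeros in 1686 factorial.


floor(1686/5) = 337
floor(1686/25) = 67
floor(1686/125) = 13
floor(1686/625) = 2
Total = 419

419 trailing zeros


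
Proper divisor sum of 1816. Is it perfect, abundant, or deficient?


Proper divisors: 1, 2, 4, 8, 227, 454, 908
Sum = 1 + 2 + 4 + 8 + 227 + 454 + 908 = 1604
1604 < 1816 → deficient

s(1816) = 1604 (deficient)


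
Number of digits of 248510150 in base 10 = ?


248510150 has 9 digits in base 10
floor(log10(248510150)) + 1 = floor(8.3953) + 1 = 9

9 digits (base 10)


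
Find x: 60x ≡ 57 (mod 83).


GCD(60, 83) = 1, unique solution
a^(-1) mod 83 = 18
x = 18 * 57 mod 83 = 30

x ≡ 30 (mod 83)


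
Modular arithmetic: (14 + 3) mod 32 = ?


14 + 3 = 17
17 mod 32 = 17


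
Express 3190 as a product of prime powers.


3190 / 2 = 1595
1595 / 5 = 319
319 / 11 = 29
29 / 29 = 1
3190 = 2 × 5 × 11 × 29


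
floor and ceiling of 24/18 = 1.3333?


24/18 = 1.3333
floor = 1
ceil = 2

floor = 1, ceil = 2


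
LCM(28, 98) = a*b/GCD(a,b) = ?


GCD(28, 98) = 14
LCM = 28*98/14 = 2744/14 = 196

LCM = 196


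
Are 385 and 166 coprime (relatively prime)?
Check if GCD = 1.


Euclidean algorithm:
385 = 2 * 166 + 53
166 = 3 * 53 + 7
53 = 7 * 7 + 4
7 = 1 * 4 + 3
4 = 1 * 3 + 1
3 = 3 * 1 + 0
GCD(385, 166) = 1

Yes, coprime (GCD = 1)


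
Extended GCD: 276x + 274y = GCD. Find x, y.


Tabular extended Euclidean (each row: r = 276*s + 274*t):
r=276, s=1, t=0
r=274, s=0, t=1
q=1: r=2, s=1, t=-1   [276*(1) + 274*(-1) = 2]
q=137: r=0, s=-137, t=138   [276*(-137) + 274*(138) = 0]
GCD = 2; from the row with r=2: x=1, y=-1
Check: 276*(1) + 274*(-1) = 276 - 274 = 2

GCD = 2, x = 1, y = -1


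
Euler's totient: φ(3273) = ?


3273 = 3 × 1091
Prime factors: 3, 1091
φ(3273) = 3273 × (1-1/3) × (1-1/1091)
= 3273 × 2/3 × 1090/1091 = 2180

φ(3273) = 2180


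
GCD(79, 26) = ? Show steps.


79 = 3 * 26 + 1
26 = 26 * 1 + 0
GCD = 1


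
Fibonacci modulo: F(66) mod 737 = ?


F(k) mod 737 for k=1..66:
1, 1, 2, 3, 5, 8, 13, 21, 34, 55, 89, 144, 233, 377, 610, 250, 123, 373, 496, 132, 628, 23, 651, 674, 588, 525, 376, 164, 540, 704, 507, 474, 244, 718, 225, 206, 431, 637, 331, 231, 562, 56, 618, 674, 555, 492, 310, 65, 375, 440, 78, 518, 596, 377, 236, 613, 112, 725, 100, 88, 188, 276, 464, 3, 467, 470
F(66) mod 737 = 470


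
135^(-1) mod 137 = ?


Use the extended Euclidean algorithm on (137, 135); each row r = 137*s + 135*t:
r=137, s=1, t=0
r=135, s=0, t=1
q=1: r=2, s=1, t=-1   [137*(1) + 135*(-1) = 2]
q=67: r=1, s=-67, t=68   [137*(-67) + 135*(68) = 1]
q=2: r=0, s=135, t=-137   [137*(135) + 135*(-137) = 0]
GCD = 1 with t = 68, so 135*(68) ≡ 1 (mod 137)
Inverse = 68 mod 137 = 68
Check: 135 * 68 = 9180 ≡ 1 (mod 137)

135^(-1) ≡ 68 (mod 137)
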